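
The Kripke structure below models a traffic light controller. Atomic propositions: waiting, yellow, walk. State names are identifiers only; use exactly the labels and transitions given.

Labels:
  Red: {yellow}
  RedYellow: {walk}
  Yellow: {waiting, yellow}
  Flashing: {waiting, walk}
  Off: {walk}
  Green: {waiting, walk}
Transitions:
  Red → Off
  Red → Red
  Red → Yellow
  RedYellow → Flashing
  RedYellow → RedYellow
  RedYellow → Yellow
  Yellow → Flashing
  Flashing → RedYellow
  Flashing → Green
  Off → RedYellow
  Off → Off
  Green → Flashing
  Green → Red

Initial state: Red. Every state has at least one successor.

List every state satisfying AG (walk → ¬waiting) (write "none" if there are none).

States satisfying walk → ¬waiting: {Red, RedYellow, Yellow, Off}.
States satisfying AG (walk → ¬waiting): ∅.

none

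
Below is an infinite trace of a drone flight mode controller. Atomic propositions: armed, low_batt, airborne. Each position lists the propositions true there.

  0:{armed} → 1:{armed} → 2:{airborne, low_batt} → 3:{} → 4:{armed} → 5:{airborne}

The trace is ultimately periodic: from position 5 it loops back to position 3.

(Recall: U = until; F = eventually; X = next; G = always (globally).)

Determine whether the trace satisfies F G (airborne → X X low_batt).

G (airborne → X X low_batt) is false at every position 0..5, so it never becomes true and F G (airborne → X X low_batt) fails.

Does not hold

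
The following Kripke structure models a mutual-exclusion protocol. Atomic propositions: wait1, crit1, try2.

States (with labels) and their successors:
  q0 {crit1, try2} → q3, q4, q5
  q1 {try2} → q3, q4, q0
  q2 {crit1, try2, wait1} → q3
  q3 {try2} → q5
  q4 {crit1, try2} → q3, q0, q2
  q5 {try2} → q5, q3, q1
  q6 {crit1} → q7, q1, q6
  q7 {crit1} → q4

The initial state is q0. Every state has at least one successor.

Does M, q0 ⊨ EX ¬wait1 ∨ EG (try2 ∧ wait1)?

Holds

States satisfying ¬wait1: {q0, q1, q3, q4, q5, q6, q7}.
States satisfying EX ¬wait1: {q0, q1, q2, q3, q4, q5, q6, q7}.
States satisfying try2 ∧ wait1: {q2}.
States satisfying EG (try2 ∧ wait1): ∅.
States satisfying EX ¬wait1 ∨ EG (try2 ∧ wait1): {q0, q1, q2, q3, q4, q5, q6, q7}.
q0 ∈ Sat(EX ¬wait1 ∨ EG (try2 ∧ wait1)).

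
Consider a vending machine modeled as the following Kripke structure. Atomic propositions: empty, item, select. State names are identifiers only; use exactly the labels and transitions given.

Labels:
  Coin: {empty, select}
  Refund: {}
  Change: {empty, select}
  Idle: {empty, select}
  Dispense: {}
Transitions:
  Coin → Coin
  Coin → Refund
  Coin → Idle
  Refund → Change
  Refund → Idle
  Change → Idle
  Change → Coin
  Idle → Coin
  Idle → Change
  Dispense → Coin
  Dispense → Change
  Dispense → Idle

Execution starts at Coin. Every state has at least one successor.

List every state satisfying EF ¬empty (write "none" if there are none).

States satisfying ¬empty: {Refund, Dispense}.
States satisfying EF ¬empty: {Coin, Refund, Change, Idle, Dispense}.

{Coin, Refund, Change, Idle, Dispense}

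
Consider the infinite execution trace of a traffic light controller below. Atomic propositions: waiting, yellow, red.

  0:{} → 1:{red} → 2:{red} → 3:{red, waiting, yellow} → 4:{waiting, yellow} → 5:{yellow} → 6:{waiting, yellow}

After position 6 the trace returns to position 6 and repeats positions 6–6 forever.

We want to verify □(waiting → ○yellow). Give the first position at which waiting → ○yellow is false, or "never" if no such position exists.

never

waiting → ○yellow holds at every position 0..6, and those are all the positions the trace ever visits, so the invariant □(waiting → ○yellow) is never violated.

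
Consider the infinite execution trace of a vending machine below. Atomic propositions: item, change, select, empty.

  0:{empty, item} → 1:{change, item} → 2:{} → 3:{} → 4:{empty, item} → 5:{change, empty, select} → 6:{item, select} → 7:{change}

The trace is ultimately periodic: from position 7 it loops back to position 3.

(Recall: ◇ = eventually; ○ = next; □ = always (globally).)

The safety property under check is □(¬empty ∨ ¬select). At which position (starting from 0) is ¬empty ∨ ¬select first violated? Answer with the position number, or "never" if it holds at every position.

Check ¬empty ∨ ¬select at each position in order: 0 ✓, 1 ✓, 2 ✓, 3 ✓, 4 ✓.
At position 5 the labels are {change, empty, select}, so ¬empty ∨ ¬select is false there. This is the first violation.

5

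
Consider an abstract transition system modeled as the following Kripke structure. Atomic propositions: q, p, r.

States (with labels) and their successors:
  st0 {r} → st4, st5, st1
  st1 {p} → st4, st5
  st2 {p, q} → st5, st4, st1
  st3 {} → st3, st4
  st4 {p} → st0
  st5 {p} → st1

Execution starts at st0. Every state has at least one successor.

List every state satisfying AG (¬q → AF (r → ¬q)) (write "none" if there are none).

{st0, st1, st2, st3, st4, st5}

States satisfying ¬q → AF (r → ¬q): {st0, st1, st2, st3, st4, st5}.
States satisfying AG (¬q → AF (r → ¬q)): {st0, st1, st2, st3, st4, st5}.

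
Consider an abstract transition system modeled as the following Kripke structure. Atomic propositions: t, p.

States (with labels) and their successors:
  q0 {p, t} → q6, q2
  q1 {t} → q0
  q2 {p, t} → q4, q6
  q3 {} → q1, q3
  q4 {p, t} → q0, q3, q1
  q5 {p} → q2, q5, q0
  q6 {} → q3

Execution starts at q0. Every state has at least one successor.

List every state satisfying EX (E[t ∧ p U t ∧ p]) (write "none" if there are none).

States satisfying E[t ∧ p U t ∧ p]: {q0, q2, q4}.
States satisfying EX (E[t ∧ p U t ∧ p]): {q0, q1, q2, q4, q5}.

{q0, q1, q2, q4, q5}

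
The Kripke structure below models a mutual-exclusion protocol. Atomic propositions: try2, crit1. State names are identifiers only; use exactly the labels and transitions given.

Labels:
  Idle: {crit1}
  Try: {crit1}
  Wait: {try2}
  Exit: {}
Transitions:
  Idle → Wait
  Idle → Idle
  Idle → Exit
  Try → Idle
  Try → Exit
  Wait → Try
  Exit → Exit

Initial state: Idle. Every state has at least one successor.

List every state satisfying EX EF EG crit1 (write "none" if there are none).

{Idle, Try, Wait}

States satisfying EF EG crit1: {Idle, Try, Wait}.
States satisfying EX EF EG crit1: {Idle, Try, Wait}.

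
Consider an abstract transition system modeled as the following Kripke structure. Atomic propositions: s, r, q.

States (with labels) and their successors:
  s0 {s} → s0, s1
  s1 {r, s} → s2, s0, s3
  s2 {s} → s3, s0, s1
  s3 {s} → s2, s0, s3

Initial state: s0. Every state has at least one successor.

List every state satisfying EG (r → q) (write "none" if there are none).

States satisfying r → q: {s0, s2, s3}.
States satisfying EG (r → q): {s0, s2, s3}.

{s0, s2, s3}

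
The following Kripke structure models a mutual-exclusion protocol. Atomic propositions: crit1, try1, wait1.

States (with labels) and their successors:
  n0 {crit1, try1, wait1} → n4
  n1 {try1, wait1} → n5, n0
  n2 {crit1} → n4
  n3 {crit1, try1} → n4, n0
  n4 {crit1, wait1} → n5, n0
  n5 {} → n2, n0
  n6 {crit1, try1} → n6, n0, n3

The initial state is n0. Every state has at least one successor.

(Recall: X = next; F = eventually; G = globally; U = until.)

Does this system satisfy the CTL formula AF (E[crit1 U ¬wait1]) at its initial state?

Holds

States satisfying E[crit1 U ¬wait1]: {n0, n2, n3, n4, n5, n6}.
States satisfying AF (E[crit1 U ¬wait1]): {n0, n1, n2, n3, n4, n5, n6}.
n0 ∈ Sat(AF (E[crit1 U ¬wait1])).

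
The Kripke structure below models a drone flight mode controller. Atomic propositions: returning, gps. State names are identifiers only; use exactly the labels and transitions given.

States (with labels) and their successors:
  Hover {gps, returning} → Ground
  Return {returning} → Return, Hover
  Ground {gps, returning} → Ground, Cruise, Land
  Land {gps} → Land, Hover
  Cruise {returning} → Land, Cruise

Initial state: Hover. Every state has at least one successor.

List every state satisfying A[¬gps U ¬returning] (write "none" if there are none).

States satisfying ¬gps: {Return, Cruise}.
States satisfying ¬returning: {Land}.
States satisfying A[¬gps U ¬returning]: {Land}.

{Land}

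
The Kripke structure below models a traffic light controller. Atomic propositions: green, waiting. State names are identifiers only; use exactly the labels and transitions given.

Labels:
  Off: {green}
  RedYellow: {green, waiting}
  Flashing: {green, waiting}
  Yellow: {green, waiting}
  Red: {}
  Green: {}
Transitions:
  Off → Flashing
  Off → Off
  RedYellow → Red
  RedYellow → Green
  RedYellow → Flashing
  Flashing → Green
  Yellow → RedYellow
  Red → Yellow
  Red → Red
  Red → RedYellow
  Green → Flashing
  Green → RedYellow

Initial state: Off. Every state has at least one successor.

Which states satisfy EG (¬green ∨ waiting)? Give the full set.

States satisfying ¬green ∨ waiting: {RedYellow, Flashing, Yellow, Red, Green}.
States satisfying EG (¬green ∨ waiting): {RedYellow, Flashing, Yellow, Red, Green}.

{RedYellow, Flashing, Yellow, Red, Green}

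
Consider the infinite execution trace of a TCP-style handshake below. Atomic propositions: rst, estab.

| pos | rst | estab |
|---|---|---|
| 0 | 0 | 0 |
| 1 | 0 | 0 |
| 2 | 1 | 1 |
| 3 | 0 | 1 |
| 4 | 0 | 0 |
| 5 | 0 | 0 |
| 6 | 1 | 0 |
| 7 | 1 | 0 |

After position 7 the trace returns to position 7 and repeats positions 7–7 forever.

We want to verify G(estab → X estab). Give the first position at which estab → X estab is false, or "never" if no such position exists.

3

Check estab → X estab at each position in order: 0 ✓, 1 ✓, 2 ✓.
At position 3 the labels are {estab} and the next position 4 has {}, so estab → X estab is false there. This is the first violation.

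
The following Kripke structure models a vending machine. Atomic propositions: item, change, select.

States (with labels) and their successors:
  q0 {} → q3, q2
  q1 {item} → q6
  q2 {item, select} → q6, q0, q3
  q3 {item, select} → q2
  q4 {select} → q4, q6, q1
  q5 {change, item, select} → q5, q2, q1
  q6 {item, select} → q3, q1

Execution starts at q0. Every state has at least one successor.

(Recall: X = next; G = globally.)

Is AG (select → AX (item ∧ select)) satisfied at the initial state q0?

No

States satisfying select → AX (item ∧ select): {q0, q1, q3}.
States satisfying AG (select → AX (item ∧ select)): ∅.
q2 is reachable from q0 and violates select → AX (item ∧ select), so AG fails at q0.
q0 ∉ Sat(AG (select → AX (item ∧ select))).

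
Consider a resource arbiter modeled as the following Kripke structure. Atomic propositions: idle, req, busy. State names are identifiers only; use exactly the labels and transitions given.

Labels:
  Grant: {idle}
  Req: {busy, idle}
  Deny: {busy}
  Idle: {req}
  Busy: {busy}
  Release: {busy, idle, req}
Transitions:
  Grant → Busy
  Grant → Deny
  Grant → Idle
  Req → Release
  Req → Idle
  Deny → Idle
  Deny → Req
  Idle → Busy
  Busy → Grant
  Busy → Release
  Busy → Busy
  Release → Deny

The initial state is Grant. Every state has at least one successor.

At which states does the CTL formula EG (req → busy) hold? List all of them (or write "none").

{Grant, Req, Deny, Busy, Release}

States satisfying req → busy: {Grant, Req, Deny, Busy, Release}.
States satisfying EG (req → busy): {Grant, Req, Deny, Busy, Release}.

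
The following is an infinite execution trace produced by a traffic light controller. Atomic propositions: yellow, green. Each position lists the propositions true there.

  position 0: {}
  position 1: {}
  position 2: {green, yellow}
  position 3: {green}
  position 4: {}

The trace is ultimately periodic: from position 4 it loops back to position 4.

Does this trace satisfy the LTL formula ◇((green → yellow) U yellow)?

(green → yellow) U yellow holds at position 0, which is reachable from 0, so ◇((green → yellow) U yellow) holds.

Yes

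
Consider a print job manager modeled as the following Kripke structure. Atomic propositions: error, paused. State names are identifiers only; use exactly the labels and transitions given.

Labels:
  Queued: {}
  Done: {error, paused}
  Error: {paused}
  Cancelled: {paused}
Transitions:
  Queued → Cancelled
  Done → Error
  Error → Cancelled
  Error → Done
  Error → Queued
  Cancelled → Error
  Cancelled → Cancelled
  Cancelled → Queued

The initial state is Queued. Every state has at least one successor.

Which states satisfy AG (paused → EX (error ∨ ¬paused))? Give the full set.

States satisfying paused → EX (error ∨ ¬paused): {Queued, Error, Cancelled}.
States satisfying AG (paused → EX (error ∨ ¬paused)): ∅.

none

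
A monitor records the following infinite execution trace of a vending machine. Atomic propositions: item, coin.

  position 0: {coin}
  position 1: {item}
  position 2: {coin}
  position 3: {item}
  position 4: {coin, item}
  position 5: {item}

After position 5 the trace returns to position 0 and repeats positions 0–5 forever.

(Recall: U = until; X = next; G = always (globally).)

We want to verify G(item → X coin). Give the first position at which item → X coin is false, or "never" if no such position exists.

4

Check item → X coin at each position in order: 0 ✓, 1 ✓, 2 ✓, 3 ✓.
At position 4 the labels are {coin, item} and the next position 5 has {item}, so item → X coin is false there. This is the first violation.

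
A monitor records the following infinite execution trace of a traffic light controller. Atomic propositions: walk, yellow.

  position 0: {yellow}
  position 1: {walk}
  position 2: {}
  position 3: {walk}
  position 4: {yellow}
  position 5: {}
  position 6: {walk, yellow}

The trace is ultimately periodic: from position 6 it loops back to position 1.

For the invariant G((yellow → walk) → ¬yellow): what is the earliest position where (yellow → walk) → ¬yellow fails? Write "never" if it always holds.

6

Check (yellow → walk) → ¬yellow at each position in order: 0 ✓, 1 ✓, 2 ✓, 3 ✓, 4 ✓, 5 ✓.
At position 6 the labels are {walk, yellow}, so (yellow → walk) → ¬yellow is false there. This is the first violation.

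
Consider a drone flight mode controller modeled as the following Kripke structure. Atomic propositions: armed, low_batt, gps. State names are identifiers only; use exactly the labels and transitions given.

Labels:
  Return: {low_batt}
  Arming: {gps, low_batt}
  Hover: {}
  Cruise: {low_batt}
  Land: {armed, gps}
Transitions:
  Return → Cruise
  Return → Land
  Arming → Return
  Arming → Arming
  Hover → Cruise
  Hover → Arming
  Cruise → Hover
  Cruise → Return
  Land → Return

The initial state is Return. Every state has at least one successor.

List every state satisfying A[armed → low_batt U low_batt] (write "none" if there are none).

States satisfying armed → low_batt: {Return, Arming, Hover, Cruise}.
States satisfying low_batt: {Return, Arming, Cruise}.
States satisfying A[armed → low_batt U low_batt]: {Return, Arming, Hover, Cruise}.

{Return, Arming, Hover, Cruise}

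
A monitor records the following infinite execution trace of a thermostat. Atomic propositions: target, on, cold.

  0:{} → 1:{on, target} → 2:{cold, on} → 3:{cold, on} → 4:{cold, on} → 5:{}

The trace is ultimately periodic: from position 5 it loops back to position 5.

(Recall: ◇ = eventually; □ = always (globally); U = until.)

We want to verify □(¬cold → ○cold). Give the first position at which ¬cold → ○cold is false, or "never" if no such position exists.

0

At position 0 the labels are {} and the next position 1 has {on, target}, so ¬cold → ○cold is false there. This is the first violation.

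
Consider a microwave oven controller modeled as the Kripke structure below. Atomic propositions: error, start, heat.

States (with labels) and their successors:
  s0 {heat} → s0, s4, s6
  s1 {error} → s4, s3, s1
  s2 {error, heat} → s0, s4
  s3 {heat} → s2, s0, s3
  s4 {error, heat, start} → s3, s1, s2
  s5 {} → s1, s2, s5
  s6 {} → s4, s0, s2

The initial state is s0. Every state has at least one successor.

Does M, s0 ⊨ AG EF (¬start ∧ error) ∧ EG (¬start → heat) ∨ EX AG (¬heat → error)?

States satisfying EF (¬start ∧ error): {s0, s1, s2, s3, s4, s5, s6}.
States satisfying AG EF (¬start ∧ error): {s0, s1, s2, s3, s4, s5, s6}.
States satisfying ¬start → heat: {s0, s2, s3, s4}.
States satisfying EG (¬start → heat): {s0, s2, s3, s4}.
States satisfying AG EF (¬start ∧ error) ∧ EG (¬start → heat): {s0, s2, s3, s4}.
States satisfying AG (¬heat → error): ∅.
States satisfying EX AG (¬heat → error): ∅.
States satisfying AG EF (¬start ∧ error) ∧ EG (¬start → heat) ∨ EX AG (¬heat → error): {s0, s2, s3, s4}.
s0 ∈ Sat(AG EF (¬start ∧ error) ∧ EG (¬start → heat) ∨ EX AG (¬heat → error)).

Yes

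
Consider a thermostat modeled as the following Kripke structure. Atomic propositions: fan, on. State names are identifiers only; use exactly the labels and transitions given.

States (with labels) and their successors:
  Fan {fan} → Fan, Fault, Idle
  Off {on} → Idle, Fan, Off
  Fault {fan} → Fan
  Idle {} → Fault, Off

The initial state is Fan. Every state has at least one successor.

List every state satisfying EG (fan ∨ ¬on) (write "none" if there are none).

States satisfying fan ∨ ¬on: {Fan, Fault, Idle}.
States satisfying EG (fan ∨ ¬on): {Fan, Fault, Idle}.

{Fan, Fault, Idle}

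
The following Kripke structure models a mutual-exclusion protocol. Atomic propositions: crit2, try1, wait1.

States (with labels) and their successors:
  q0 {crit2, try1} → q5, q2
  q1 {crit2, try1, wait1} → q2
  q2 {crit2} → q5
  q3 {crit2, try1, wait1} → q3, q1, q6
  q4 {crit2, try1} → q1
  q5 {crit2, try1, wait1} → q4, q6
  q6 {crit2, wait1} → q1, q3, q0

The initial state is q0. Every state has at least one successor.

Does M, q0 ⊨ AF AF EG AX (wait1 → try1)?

States satisfying AF EG AX (wait1 → try1): ∅.
States satisfying AF AF EG AX (wait1 → try1): ∅.
There is a path from q0 along which AF EG AX (wait1 → try1) never holds.
q0 ∉ Sat(AF AF EG AX (wait1 → try1)).

Does not hold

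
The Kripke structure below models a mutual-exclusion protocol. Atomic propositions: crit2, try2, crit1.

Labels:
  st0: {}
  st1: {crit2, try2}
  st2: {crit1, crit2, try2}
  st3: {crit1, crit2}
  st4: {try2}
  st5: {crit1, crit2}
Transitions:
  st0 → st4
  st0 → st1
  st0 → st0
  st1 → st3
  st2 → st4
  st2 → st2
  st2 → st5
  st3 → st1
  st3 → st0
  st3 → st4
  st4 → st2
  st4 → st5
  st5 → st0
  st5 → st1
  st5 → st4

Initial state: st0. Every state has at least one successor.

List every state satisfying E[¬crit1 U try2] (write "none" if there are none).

{st0, st1, st2, st4}

States satisfying ¬crit1: {st0, st1, st4}.
States satisfying try2: {st1, st2, st4}.
States satisfying E[¬crit1 U try2]: {st0, st1, st2, st4}.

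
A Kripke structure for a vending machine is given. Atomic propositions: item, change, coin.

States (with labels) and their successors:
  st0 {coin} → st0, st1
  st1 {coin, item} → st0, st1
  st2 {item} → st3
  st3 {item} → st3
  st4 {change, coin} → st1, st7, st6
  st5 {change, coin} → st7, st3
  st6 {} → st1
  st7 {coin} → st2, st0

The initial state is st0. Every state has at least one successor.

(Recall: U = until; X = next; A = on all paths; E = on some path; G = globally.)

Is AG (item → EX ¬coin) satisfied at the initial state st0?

No

States satisfying item → EX ¬coin: {st0, st2, st3, st4, st5, st6, st7}.
States satisfying AG (item → EX ¬coin): {st2, st3}.
st1 is reachable from st0 and violates item → EX ¬coin, so AG fails at st0.
st0 ∉ Sat(AG (item → EX ¬coin)).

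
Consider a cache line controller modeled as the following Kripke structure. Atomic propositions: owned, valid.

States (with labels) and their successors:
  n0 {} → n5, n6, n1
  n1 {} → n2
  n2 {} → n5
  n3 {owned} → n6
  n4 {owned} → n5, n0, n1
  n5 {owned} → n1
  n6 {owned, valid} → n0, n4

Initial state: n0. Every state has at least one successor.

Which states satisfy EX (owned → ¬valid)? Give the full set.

States satisfying owned → ¬valid: {n0, n1, n2, n3, n4, n5}.
States satisfying EX (owned → ¬valid): {n0, n1, n2, n4, n5, n6}.

{n0, n1, n2, n4, n5, n6}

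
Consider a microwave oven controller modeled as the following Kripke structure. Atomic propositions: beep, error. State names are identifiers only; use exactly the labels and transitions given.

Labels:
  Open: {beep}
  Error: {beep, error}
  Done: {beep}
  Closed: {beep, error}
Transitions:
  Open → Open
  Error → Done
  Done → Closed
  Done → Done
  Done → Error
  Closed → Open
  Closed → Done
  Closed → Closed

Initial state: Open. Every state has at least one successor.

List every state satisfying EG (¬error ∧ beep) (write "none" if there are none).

{Open, Done}

States satisfying ¬error ∧ beep: {Open, Done}.
States satisfying EG (¬error ∧ beep): {Open, Done}.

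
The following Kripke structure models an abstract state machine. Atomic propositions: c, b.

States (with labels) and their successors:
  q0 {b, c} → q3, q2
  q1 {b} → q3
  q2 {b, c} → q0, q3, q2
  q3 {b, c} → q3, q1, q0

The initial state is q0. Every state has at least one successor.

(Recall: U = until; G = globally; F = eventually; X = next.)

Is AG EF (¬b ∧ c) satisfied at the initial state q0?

States satisfying EF (¬b ∧ c): ∅.
States satisfying AG EF (¬b ∧ c): ∅.
q0 is reachable from q0 and violates EF (¬b ∧ c), so AG fails at q0.
q0 ∉ Sat(AG EF (¬b ∧ c)).

No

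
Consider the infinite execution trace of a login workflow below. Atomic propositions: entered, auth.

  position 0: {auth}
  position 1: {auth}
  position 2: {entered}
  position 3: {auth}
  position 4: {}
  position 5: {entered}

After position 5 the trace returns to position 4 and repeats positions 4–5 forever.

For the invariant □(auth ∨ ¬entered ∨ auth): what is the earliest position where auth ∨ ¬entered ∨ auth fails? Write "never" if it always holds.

2

Check auth ∨ ¬entered ∨ auth at each position in order: 0 ✓, 1 ✓.
At position 2 the labels are {entered}, so auth ∨ ¬entered ∨ auth is false there. This is the first violation.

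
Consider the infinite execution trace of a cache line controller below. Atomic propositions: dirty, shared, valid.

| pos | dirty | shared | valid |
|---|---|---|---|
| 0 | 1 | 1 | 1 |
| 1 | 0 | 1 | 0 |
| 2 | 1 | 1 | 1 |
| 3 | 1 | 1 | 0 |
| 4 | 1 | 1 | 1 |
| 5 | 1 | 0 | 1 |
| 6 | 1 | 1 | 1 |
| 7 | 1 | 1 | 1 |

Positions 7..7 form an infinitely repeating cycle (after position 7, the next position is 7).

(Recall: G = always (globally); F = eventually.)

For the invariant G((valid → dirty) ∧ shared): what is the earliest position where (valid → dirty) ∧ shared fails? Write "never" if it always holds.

Check (valid → dirty) ∧ shared at each position in order: 0 ✓, 1 ✓, 2 ✓, 3 ✓, 4 ✓.
At position 5 the labels are {dirty, valid}, so (valid → dirty) ∧ shared is false there. This is the first violation.

5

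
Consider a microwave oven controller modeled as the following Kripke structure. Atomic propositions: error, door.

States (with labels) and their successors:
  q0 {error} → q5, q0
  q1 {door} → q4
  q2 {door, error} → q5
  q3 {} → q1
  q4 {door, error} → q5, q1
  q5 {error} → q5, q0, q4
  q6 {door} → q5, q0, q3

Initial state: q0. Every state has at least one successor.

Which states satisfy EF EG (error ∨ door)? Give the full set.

{q0, q1, q2, q3, q4, q5, q6}

States satisfying EG (error ∨ door): {q0, q1, q2, q4, q5, q6}.
States satisfying EF EG (error ∨ door): {q0, q1, q2, q3, q4, q5, q6}.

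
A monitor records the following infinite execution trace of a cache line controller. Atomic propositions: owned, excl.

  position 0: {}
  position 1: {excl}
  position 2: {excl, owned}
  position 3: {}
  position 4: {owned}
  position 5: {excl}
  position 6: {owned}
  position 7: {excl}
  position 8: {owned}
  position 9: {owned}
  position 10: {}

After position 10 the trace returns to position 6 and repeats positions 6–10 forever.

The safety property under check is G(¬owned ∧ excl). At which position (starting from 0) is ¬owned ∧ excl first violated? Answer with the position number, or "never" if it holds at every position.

0

At position 0 the labels are {}, so ¬owned ∧ excl is false there. This is the first violation.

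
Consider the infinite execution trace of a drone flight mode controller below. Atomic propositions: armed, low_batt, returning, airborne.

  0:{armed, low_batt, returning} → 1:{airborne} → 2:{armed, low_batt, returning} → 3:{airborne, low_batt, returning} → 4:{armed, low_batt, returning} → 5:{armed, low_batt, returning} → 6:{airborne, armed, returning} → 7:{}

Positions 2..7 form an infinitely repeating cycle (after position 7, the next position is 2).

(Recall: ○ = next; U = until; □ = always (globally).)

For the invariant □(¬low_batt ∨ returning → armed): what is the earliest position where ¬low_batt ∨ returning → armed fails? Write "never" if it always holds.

Check ¬low_batt ∨ returning → armed at each position in order: 0 ✓.
At position 1 the labels are {airborne}, so ¬low_batt ∨ returning → armed is false there. This is the first violation.

1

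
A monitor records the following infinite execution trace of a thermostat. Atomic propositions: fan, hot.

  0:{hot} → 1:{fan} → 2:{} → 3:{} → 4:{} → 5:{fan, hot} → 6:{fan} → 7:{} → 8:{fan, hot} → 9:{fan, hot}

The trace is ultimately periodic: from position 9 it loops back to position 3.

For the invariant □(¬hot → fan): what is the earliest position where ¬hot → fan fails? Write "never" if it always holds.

2

Check ¬hot → fan at each position in order: 0 ✓, 1 ✓.
At position 2 the labels are {}, so ¬hot → fan is false there. This is the first violation.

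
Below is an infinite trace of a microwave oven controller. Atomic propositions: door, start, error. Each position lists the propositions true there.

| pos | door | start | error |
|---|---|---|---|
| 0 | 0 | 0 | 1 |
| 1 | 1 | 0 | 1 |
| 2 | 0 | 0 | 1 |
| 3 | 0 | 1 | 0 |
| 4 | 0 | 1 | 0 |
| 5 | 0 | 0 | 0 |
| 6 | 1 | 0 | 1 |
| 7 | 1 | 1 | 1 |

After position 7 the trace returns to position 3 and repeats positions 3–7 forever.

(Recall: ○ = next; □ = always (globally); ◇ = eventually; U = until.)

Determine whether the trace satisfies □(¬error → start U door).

Does not hold

¬error → start U door must hold at every position from 0 onward. It fails at position 3, so □(¬error → start U door) is false.
Positions where ¬error holds: 3, 4, 5.
Check start U door at each: 3→fails, 4→fails, 5→fails.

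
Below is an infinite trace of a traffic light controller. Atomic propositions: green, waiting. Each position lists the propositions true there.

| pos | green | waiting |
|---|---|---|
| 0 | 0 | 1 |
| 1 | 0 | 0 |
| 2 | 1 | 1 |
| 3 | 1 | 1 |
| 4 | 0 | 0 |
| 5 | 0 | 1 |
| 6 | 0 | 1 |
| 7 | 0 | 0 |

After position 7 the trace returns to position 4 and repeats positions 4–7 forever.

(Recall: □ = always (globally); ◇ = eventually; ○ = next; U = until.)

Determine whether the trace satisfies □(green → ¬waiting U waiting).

green → ¬waiting U waiting holds at every position 0..7, and those are all positions ever visited, so □(green → ¬waiting U waiting) holds.
Positions where green holds: 2, 3.
Check ¬waiting U waiting at each: 2→ok, 3→ok.

Holds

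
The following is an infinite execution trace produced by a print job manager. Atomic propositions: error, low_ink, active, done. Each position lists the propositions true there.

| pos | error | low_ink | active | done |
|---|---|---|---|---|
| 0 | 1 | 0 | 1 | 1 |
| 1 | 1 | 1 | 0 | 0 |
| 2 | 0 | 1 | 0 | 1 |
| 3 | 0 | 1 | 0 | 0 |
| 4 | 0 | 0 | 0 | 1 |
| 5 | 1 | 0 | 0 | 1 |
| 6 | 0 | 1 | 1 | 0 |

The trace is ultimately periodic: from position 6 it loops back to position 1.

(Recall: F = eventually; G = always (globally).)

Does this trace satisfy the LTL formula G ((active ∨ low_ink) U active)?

No

(active ∨ low_ink) U active must hold at every position from 0 onward. It fails at position 1, so G ((active ∨ low_ink) U active) is false.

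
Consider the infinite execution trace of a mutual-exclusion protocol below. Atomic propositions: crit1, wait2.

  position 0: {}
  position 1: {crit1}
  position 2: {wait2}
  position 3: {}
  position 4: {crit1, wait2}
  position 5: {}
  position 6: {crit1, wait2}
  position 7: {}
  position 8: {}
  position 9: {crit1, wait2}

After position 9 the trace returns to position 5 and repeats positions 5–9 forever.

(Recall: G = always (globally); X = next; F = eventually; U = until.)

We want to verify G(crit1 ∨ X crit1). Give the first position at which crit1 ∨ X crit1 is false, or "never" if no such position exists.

2

Check crit1 ∨ X crit1 at each position in order: 0 ✓, 1 ✓.
At position 2 the labels are {wait2} and the next position 3 has {}, so crit1 ∨ X crit1 is false there. This is the first violation.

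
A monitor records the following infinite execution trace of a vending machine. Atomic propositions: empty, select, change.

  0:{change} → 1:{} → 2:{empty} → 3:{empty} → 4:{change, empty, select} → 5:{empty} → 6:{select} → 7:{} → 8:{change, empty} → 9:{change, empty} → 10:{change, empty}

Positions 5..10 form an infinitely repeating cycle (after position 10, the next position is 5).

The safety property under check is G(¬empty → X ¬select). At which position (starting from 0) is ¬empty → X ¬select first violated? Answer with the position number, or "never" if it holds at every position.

¬empty → X ¬select holds at every position 0..10, and those are all the positions the trace ever visits, so the invariant G(¬empty → X ¬select) is never violated.

never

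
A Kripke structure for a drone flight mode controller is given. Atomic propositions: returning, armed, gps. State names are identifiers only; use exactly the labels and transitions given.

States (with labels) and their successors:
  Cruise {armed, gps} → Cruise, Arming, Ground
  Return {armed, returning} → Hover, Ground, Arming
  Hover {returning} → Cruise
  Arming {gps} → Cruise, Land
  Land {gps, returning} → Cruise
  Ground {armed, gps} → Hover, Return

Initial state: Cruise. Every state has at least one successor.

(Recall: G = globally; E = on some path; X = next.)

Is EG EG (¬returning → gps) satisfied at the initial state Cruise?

Yes

States satisfying EG (¬returning → gps): {Cruise, Return, Hover, Arming, Land, Ground}.
States satisfying EG EG (¬returning → gps): {Cruise, Return, Hover, Arming, Land, Ground}.
Cruise ∈ Sat(EG EG (¬returning → gps)).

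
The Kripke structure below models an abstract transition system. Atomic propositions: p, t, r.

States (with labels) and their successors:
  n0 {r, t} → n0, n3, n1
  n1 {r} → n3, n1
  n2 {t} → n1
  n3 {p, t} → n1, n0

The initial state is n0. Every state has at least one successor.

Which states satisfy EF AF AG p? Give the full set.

States satisfying AF AG p: ∅.
States satisfying EF AF AG p: ∅.

none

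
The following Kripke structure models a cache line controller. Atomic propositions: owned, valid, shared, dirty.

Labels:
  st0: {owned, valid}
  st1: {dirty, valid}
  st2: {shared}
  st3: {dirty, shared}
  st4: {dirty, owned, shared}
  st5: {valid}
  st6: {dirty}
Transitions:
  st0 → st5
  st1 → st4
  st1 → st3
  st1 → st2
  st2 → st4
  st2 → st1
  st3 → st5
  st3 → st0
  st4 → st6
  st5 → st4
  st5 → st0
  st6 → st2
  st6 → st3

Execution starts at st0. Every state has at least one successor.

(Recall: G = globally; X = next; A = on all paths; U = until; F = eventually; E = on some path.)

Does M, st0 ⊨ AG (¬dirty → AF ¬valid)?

No

States satisfying ¬dirty → AF ¬valid: {st1, st2, st3, st4, st6}.
States satisfying AG (¬dirty → AF ¬valid): ∅.
st0 is reachable from st0 and violates ¬dirty → AF ¬valid, so AG fails at st0.
st0 ∉ Sat(AG (¬dirty → AF ¬valid)).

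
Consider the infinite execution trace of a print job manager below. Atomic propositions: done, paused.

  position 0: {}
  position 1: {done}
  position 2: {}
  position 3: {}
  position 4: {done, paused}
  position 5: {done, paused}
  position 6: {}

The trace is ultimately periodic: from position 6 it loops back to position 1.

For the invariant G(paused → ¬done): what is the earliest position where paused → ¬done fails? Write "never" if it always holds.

4

Check paused → ¬done at each position in order: 0 ✓, 1 ✓, 2 ✓, 3 ✓.
At position 4 the labels are {done, paused}, so paused → ¬done is false there. This is the first violation.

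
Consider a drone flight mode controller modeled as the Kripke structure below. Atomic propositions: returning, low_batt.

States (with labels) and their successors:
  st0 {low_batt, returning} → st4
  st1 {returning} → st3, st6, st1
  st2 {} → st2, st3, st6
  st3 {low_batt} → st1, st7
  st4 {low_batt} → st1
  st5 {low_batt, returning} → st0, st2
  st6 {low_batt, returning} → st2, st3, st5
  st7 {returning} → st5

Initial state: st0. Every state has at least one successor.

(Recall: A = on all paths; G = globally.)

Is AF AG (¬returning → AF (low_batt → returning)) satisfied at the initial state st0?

Holds

States satisfying AG (¬returning → AF (low_batt → returning)): {st0, st1, st2, st3, st4, st5, st6, st7}.
States satisfying AF AG (¬returning → AF (low_batt → returning)): {st0, st1, st2, st3, st4, st5, st6, st7}.
st0 ∈ Sat(AF AG (¬returning → AF (low_batt → returning))).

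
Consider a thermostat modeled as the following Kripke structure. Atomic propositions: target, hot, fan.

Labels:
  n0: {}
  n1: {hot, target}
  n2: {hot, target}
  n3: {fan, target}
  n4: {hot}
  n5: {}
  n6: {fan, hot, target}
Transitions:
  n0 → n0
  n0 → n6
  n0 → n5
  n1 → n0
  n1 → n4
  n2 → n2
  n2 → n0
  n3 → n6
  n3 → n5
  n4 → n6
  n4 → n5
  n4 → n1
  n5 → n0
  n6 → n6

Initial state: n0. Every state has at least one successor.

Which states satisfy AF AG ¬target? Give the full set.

States satisfying AG ¬target: ∅.
States satisfying AF AG ¬target: ∅.

none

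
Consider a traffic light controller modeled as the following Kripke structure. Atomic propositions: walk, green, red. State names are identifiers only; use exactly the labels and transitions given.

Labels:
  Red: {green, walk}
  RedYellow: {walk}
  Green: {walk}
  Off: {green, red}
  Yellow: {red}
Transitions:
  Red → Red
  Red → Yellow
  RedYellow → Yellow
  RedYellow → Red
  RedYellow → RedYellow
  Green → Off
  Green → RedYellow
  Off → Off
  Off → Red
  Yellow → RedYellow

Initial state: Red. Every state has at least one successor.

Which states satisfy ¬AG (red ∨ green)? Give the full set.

States satisfying red ∨ green: {Red, Off, Yellow}.
States satisfying AG (red ∨ green): ∅.
States satisfying ¬AG (red ∨ green): {Red, RedYellow, Green, Off, Yellow}.

{Red, RedYellow, Green, Off, Yellow}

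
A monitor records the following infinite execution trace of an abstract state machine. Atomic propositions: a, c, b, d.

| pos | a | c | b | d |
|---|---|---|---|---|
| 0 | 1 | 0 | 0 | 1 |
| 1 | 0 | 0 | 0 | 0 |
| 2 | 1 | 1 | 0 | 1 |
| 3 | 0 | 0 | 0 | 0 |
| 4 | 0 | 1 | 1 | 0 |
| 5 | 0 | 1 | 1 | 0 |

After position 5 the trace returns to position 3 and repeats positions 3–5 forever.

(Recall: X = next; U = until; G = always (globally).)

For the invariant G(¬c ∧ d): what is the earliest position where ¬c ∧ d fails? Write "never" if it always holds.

Check ¬c ∧ d at each position in order: 0 ✓.
At position 1 the labels are {}, so ¬c ∧ d is false there. This is the first violation.

1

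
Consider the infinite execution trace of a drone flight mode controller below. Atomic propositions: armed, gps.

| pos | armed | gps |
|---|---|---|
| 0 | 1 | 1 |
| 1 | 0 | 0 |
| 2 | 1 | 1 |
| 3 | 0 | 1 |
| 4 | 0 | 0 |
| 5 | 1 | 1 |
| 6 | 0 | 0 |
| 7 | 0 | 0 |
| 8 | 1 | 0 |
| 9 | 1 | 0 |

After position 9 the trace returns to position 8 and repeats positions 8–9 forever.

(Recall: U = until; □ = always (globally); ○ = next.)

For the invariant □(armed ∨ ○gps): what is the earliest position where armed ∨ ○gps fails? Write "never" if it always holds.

3

Check armed ∨ ○gps at each position in order: 0 ✓, 1 ✓, 2 ✓.
At position 3 the labels are {gps} and the next position 4 has {}, so armed ∨ ○gps is false there. This is the first violation.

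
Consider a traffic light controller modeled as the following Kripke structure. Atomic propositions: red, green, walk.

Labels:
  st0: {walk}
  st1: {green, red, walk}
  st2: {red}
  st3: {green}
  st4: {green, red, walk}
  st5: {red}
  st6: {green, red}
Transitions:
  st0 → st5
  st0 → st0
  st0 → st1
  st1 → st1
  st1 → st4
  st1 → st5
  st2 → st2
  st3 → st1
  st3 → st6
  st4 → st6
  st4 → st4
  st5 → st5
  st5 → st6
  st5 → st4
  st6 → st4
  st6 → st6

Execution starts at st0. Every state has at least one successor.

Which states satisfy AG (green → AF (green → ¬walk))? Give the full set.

States satisfying green → AF (green → ¬walk): {st0, st2, st3, st5, st6}.
States satisfying AG (green → AF (green → ¬walk)): {st2}.

{st2}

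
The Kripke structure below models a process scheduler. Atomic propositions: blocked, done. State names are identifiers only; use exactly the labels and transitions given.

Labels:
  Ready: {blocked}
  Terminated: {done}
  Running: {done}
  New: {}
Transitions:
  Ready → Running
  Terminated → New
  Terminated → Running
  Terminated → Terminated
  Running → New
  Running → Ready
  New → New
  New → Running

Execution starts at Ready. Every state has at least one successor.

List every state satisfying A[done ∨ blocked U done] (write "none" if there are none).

{Ready, Terminated, Running}

States satisfying done ∨ blocked: {Ready, Terminated, Running}.
States satisfying done: {Terminated, Running}.
States satisfying A[done ∨ blocked U done]: {Ready, Terminated, Running}.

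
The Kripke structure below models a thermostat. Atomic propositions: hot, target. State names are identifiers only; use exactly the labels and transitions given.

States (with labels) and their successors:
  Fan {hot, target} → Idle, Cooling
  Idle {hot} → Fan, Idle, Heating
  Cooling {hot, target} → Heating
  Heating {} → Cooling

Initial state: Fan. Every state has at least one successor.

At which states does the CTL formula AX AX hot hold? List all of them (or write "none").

{Cooling}

States satisfying AX hot: {Fan, Heating}.
States satisfying AX AX hot: {Cooling}.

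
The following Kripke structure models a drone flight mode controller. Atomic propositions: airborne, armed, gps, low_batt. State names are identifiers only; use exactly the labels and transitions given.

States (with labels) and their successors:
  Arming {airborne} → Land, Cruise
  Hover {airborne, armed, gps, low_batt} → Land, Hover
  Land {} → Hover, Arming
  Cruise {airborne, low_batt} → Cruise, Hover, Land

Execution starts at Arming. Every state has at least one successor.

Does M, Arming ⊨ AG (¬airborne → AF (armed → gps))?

Satisfied

States satisfying ¬airborne → AF (armed → gps): {Arming, Hover, Land, Cruise}.
States satisfying AG (¬airborne → AF (armed → gps)): {Arming, Hover, Land, Cruise}.
Every state reachable from Arming satisfies ¬airborne → AF (armed → gps).
Arming ∈ Sat(AG (¬airborne → AF (armed → gps))).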